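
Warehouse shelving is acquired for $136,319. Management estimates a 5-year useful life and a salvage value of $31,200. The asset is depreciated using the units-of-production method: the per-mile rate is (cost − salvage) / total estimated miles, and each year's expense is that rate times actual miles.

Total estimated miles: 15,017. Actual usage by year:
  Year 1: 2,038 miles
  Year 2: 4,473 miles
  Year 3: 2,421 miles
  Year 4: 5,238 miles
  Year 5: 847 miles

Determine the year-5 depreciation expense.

$5,929

Depreciable base = $136,319 − $31,200 = $105,119.
Rate = $105,119 / 15,017 miles = $7 per mile.
Year 1: 2,038 × $7 = $14,266. Book value $122,053.
Year 2: 4,473 × $7 = $31,311. Book value $90,742.
Year 3: 2,421 × $7 = $16,947. Book value $73,795.
Year 4: 5,238 × $7 = $36,666. Book value $37,129.
Year 5: 847 × $7 = $5,929. Book value $31,200.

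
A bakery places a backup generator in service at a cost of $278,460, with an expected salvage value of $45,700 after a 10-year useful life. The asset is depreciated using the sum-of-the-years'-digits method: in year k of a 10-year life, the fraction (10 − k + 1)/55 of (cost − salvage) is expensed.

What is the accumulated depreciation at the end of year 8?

$220,064

Depreciable base = $278,460 − $45,700 = $232,760.
Sum of the years' digits = 10+9+8+7+6+5+4+3+2+1 = 55.
Year 1: $232,760 × 10/55 = $42,320. Book value $236,140.
Year 2: $232,760 × 9/55 = $38,088. Book value $198,052.
Year 3: $232,760 × 8/55 = $33,856. Book value $164,196.
Year 4: $232,760 × 7/55 = $29,624. Book value $134,572.
Year 5: $232,760 × 6/55 = $25,392. Book value $109,180.
Year 6: $232,760 × 5/55 = $21,160. Book value $88,020.
Year 7: $232,760 × 4/55 = $16,928. Book value $71,092.
Year 8: $232,760 × 3/55 = $12,696. Book value $58,396.
Accumulated through year 8 = $278,460 − $58,396 = $220,064.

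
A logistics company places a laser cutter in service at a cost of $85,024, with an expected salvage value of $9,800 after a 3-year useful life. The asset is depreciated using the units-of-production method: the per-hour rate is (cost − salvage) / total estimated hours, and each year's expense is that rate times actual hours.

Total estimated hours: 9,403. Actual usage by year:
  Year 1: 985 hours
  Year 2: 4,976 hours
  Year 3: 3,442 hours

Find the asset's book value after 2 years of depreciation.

$37,336

Depreciable base = $85,024 − $9,800 = $75,224.
Rate = $75,224 / 9,403 hours = $8 per hour.
Year 1: 985 × $8 = $7,880. Book value $77,144.
Year 2: 4,976 × $8 = $39,808. Book value $37,336.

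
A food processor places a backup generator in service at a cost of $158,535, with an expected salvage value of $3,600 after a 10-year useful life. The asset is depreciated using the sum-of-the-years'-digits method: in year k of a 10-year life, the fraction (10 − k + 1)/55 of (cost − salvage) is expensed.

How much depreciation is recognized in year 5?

$16,902

Depreciable base = $158,535 − $3,600 = $154,935.
Sum of the years' digits = 10+9+8+7+6+5+4+3+2+1 = 55.
Year 1: $154,935 × 10/55 = $28,170. Book value $130,365.
Year 2: $154,935 × 9/55 = $25,353. Book value $105,012.
Year 3: $154,935 × 8/55 = $22,536. Book value $82,476.
Year 4: $154,935 × 7/55 = $19,719. Book value $62,757.
Year 5: $154,935 × 6/55 = $16,902. Book value $45,855.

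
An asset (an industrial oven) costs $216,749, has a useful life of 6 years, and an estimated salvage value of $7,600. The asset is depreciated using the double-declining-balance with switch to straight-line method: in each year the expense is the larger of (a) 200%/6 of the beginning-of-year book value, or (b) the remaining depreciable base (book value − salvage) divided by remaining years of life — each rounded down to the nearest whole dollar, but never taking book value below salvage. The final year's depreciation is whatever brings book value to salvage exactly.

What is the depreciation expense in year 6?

$17,608

Depreciable base = $216,749 − $7,600 = $209,149.
Year 1: DB = ⌊$216,749 × 200%/6⌋ = $72,249; SL = ⌊$209,149/6⌋ = $34,858 → take DB $72,249. Book value $144,500.
Year 2: DB = ⌊$144,500 × 200%/6⌋ = $48,166; SL = ⌊$136,900/5⌋ = $27,380 → take DB $48,166. Book value $96,334.
Year 3: DB = ⌊$96,334 × 200%/6⌋ = $32,111; SL = ⌊$88,734/4⌋ = $22,183 → take DB $32,111. Book value $64,223.
Year 4: DB = ⌊$64,223 × 200%/6⌋ = $21,407; SL = ⌊$56,623/3⌋ = $18,874 → take DB $21,407. Book value $42,816.
Year 5: DB = ⌊$42,816 × 200%/6⌋ = $14,272; SL = ⌊$35,216/2⌋ = $17,608 → take SL $17,608. Book value $25,208.
Year 6 (final): $25,208 − $7,600 = $17,608. Book value $7,600.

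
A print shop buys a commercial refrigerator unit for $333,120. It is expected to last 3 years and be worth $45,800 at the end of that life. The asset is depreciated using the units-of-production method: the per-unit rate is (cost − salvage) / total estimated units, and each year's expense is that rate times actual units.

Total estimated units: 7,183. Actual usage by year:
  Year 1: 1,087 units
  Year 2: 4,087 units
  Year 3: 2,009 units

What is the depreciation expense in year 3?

$80,360

Depreciable base = $333,120 − $45,800 = $287,320.
Rate = $287,320 / 7,183 units = $40 per unit.
Year 1: 1,087 × $40 = $43,480. Book value $289,640.
Year 2: 4,087 × $40 = $163,480. Book value $126,160.
Year 3: 2,009 × $40 = $80,360. Book value $45,800.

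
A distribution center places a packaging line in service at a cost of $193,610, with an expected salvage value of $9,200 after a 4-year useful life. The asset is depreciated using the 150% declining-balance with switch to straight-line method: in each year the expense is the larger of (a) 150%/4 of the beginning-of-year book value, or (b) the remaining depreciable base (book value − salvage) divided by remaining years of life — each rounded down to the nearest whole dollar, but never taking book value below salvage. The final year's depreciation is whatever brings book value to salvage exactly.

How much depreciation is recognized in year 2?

$45,377

Depreciable base = $193,610 − $9,200 = $184,410.
Year 1: DB = ⌊$193,610 × 150%/4⌋ = $72,603; SL = ⌊$184,410/4⌋ = $46,102 → take DB $72,603. Book value $121,007.
Year 2: DB = ⌊$121,007 × 150%/4⌋ = $45,377; SL = ⌊$111,807/3⌋ = $37,269 → take DB $45,377. Book value $75,630.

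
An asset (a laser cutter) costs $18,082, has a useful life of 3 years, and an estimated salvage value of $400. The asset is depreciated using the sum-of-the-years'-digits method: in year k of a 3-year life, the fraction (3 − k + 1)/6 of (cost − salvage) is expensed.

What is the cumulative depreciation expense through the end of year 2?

Depreciable base = $18,082 − $400 = $17,682.
Sum of the years' digits = 3+2+1 = 6.
Year 1: $17,682 × 3/6 = $8,841. Book value $9,241.
Year 2: $17,682 × 2/6 = $5,894. Book value $3,347.
Accumulated through year 2 = $18,082 − $3,347 = $14,735.

$14,735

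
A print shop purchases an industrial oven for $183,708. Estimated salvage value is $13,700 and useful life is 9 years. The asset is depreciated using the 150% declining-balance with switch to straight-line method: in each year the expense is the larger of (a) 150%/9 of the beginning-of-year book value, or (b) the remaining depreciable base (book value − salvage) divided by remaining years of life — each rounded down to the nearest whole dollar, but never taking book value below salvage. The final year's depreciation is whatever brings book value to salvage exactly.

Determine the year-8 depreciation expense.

Depreciable base = $183,708 − $13,700 = $170,008.
Year 1: DB = ⌊$183,708 × 150%/9⌋ = $30,618; SL = ⌊$170,008/9⌋ = $18,889 → take DB $30,618. Book value $153,090.
Year 2: DB = ⌊$153,090 × 150%/9⌋ = $25,515; SL = ⌊$139,390/8⌋ = $17,423 → take DB $25,515. Book value $127,575.
Year 3: DB = ⌊$127,575 × 150%/9⌋ = $21,262; SL = ⌊$113,875/7⌋ = $16,267 → take DB $21,262. Book value $106,313.
Year 4: DB = ⌊$106,313 × 150%/9⌋ = $17,718; SL = ⌊$92,613/6⌋ = $15,435 → take DB $17,718. Book value $88,595.
Year 5: DB = ⌊$88,595 × 150%/9⌋ = $14,765; SL = ⌊$74,895/5⌋ = $14,979 → take SL $14,979. Book value $73,616.
Year 6: DB = ⌊$73,616 × 150%/9⌋ = $12,269; SL = ⌊$59,916/4⌋ = $14,979 → take SL $14,979. Book value $58,637.
Year 7: DB = ⌊$58,637 × 150%/9⌋ = $9,772; SL = ⌊$44,937/3⌋ = $14,979 → take SL $14,979. Book value $43,658.
Year 8: DB = ⌊$43,658 × 150%/9⌋ = $7,276; SL = ⌊$29,958/2⌋ = $14,979 → take SL $14,979. Book value $28,679.

$14,979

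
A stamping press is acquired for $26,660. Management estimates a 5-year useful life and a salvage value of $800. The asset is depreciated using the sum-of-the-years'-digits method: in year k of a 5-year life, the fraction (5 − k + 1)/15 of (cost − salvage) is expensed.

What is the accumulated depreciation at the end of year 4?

$24,136

Depreciable base = $26,660 − $800 = $25,860.
Sum of the years' digits = 5+4+3+2+1 = 15.
Year 1: $25,860 × 5/15 = $8,620. Book value $18,040.
Year 2: $25,860 × 4/15 = $6,896. Book value $11,144.
Year 3: $25,860 × 3/15 = $5,172. Book value $5,972.
Year 4: $25,860 × 2/15 = $3,448. Book value $2,524.
Accumulated through year 4 = $26,660 − $2,524 = $24,136.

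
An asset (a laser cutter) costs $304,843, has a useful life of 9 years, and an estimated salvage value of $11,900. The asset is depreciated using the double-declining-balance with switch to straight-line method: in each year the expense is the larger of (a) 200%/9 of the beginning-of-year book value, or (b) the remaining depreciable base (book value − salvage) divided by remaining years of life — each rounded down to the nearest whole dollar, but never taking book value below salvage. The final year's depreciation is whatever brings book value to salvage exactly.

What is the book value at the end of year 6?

Depreciable base = $304,843 − $11,900 = $292,943.
Year 1: DB = ⌊$304,843 × 200%/9⌋ = $67,742; SL = ⌊$292,943/9⌋ = $32,549 → take DB $67,742. Book value $237,101.
Year 2: DB = ⌊$237,101 × 200%/9⌋ = $52,689; SL = ⌊$225,201/8⌋ = $28,150 → take DB $52,689. Book value $184,412.
Year 3: DB = ⌊$184,412 × 200%/9⌋ = $40,980; SL = ⌊$172,512/7⌋ = $24,644 → take DB $40,980. Book value $143,432.
Year 4: DB = ⌊$143,432 × 200%/9⌋ = $31,873; SL = ⌊$131,532/6⌋ = $21,922 → take DB $31,873. Book value $111,559.
Year 5: DB = ⌊$111,559 × 200%/9⌋ = $24,790; SL = ⌊$99,659/5⌋ = $19,931 → take DB $24,790. Book value $86,769.
Year 6: DB = ⌊$86,769 × 200%/9⌋ = $19,282; SL = ⌊$74,869/4⌋ = $18,717 → take DB $19,282. Book value $67,487.

$67,487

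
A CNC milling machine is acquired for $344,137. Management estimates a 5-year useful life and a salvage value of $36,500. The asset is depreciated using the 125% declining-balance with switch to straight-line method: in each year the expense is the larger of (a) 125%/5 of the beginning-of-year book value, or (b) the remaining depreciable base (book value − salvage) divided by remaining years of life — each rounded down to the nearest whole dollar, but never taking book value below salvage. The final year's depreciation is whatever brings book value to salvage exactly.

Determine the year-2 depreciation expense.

Depreciable base = $344,137 − $36,500 = $307,637.
Year 1: DB = ⌊$344,137 × 125%/5⌋ = $86,034; SL = ⌊$307,637/5⌋ = $61,527 → take DB $86,034. Book value $258,103.
Year 2: DB = ⌊$258,103 × 125%/5⌋ = $64,525; SL = ⌊$221,603/4⌋ = $55,400 → take DB $64,525. Book value $193,578.

$64,525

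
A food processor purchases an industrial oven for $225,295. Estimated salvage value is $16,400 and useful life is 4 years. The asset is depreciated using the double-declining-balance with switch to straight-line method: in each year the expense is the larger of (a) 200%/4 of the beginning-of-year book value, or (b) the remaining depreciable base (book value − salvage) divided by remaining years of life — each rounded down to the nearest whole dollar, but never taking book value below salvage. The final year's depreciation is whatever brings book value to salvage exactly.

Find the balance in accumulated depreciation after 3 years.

Depreciable base = $225,295 − $16,400 = $208,895.
Year 1: DB = ⌊$225,295 × 200%/4⌋ = $112,647; SL = ⌊$208,895/4⌋ = $52,223 → take DB $112,647. Book value $112,648.
Year 2: DB = ⌊$112,648 × 200%/4⌋ = $56,324; SL = ⌊$96,248/3⌋ = $32,082 → take DB $56,324. Book value $56,324.
Year 3: DB = ⌊$56,324 × 200%/4⌋ = $28,162; SL = ⌊$39,924/2⌋ = $19,962 → take DB $28,162. Book value $28,162.
Accumulated through year 3 = $225,295 − $28,162 = $197,133.

$197,133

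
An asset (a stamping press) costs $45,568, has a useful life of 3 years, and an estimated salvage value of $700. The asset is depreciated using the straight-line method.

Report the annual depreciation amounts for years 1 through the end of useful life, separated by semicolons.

Depreciable base = $45,568 − $700 = $44,868.
Annual expense = $44,868 / 3 = $14,956.
End of year 1: book value $30,612.
End of year 2: book value $15,656.
End of year 3: book value $700.

$14,956; $14,956; $14,956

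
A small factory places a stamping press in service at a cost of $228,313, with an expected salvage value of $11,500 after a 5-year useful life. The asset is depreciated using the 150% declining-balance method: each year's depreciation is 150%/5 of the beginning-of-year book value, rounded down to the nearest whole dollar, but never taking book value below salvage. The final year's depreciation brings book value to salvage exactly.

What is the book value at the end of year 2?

$111,874

Depreciable base = $228,313 − $11,500 = $216,813.
Year 1: ⌊$228,313 × 150%/5⌋ = $68,493. Book value $159,820.
Year 2: ⌊$159,820 × 150%/5⌋ = $47,946. Book value $111,874.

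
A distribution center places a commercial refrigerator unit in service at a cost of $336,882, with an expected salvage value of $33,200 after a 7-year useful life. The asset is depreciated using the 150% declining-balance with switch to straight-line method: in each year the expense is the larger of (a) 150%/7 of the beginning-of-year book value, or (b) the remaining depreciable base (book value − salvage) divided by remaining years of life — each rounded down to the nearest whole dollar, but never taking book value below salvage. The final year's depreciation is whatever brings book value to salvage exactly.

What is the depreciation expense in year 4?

Depreciable base = $336,882 − $33,200 = $303,682.
Year 1: DB = ⌊$336,882 × 150%/7⌋ = $72,189; SL = ⌊$303,682/7⌋ = $43,383 → take DB $72,189. Book value $264,693.
Year 2: DB = ⌊$264,693 × 150%/7⌋ = $56,719; SL = ⌊$231,493/6⌋ = $38,582 → take DB $56,719. Book value $207,974.
Year 3: DB = ⌊$207,974 × 150%/7⌋ = $44,565; SL = ⌊$174,774/5⌋ = $34,954 → take DB $44,565. Book value $163,409.
Year 4: DB = ⌊$163,409 × 150%/7⌋ = $35,016; SL = ⌊$130,209/4⌋ = $32,552 → take DB $35,016. Book value $128,393.

$35,016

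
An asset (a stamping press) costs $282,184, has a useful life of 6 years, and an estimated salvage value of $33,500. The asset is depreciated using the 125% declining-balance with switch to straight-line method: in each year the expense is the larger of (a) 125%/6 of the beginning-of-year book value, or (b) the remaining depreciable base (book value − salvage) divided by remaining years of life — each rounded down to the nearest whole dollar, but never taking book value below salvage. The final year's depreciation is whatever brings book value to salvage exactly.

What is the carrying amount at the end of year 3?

$140,011

Depreciable base = $282,184 − $33,500 = $248,684.
Year 1: DB = ⌊$282,184 × 125%/6⌋ = $58,788; SL = ⌊$248,684/6⌋ = $41,447 → take DB $58,788. Book value $223,396.
Year 2: DB = ⌊$223,396 × 125%/6⌋ = $46,540; SL = ⌊$189,896/5⌋ = $37,979 → take DB $46,540. Book value $176,856.
Year 3: DB = ⌊$176,856 × 125%/6⌋ = $36,845; SL = ⌊$143,356/4⌋ = $35,839 → take DB $36,845. Book value $140,011.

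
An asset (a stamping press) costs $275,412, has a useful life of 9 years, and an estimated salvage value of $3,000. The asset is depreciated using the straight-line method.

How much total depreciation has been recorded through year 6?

$181,608

Depreciable base = $275,412 − $3,000 = $272,412.
Annual expense = $272,412 / 9 = $30,268.
End of year 1: book value $245,144.
End of year 2: book value $214,876.
End of year 3: book value $184,608.
End of year 4: book value $154,340.
End of year 5: book value $124,072.
End of year 6: book value $93,804.
Accumulated through year 6 = $275,412 − $93,804 = $181,608.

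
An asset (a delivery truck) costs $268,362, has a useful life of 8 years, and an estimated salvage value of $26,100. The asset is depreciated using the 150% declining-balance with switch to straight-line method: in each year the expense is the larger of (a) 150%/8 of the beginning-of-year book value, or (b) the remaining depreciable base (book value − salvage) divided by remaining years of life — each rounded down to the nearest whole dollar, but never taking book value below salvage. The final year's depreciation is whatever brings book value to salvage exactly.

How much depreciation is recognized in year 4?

Depreciable base = $268,362 − $26,100 = $242,262.
Year 1: DB = ⌊$268,362 × 150%/8⌋ = $50,317; SL = ⌊$242,262/8⌋ = $30,282 → take DB $50,317. Book value $218,045.
Year 2: DB = ⌊$218,045 × 150%/8⌋ = $40,883; SL = ⌊$191,945/7⌋ = $27,420 → take DB $40,883. Book value $177,162.
Year 3: DB = ⌊$177,162 × 150%/8⌋ = $33,217; SL = ⌊$151,062/6⌋ = $25,177 → take DB $33,217. Book value $143,945.
Year 4: DB = ⌊$143,945 × 150%/8⌋ = $26,989; SL = ⌊$117,845/5⌋ = $23,569 → take DB $26,989. Book value $116,956.

$26,989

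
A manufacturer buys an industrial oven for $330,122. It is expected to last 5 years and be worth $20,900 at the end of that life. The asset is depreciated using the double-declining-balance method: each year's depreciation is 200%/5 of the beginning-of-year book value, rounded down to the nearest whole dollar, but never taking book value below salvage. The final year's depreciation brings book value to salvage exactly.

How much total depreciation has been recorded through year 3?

$258,815

Depreciable base = $330,122 − $20,900 = $309,222.
Year 1: ⌊$330,122 × 200%/5⌋ = $132,048. Book value $198,074.
Year 2: ⌊$198,074 × 200%/5⌋ = $79,229. Book value $118,845.
Year 3: ⌊$118,845 × 200%/5⌋ = $47,538. Book value $71,307.
Accumulated through year 3 = $330,122 − $71,307 = $258,815.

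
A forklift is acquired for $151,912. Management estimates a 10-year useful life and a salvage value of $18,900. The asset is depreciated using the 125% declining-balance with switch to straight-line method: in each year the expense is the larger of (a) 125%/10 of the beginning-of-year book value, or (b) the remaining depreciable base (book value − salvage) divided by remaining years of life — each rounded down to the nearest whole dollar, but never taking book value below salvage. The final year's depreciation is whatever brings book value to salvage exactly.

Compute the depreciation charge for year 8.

$11,692

Depreciable base = $151,912 − $18,900 = $133,012.
Year 1: DB = ⌊$151,912 × 125%/10⌋ = $18,989; SL = ⌊$133,012/10⌋ = $13,301 → take DB $18,989. Book value $132,923.
Year 2: DB = ⌊$132,923 × 125%/10⌋ = $16,615; SL = ⌊$114,023/9⌋ = $12,669 → take DB $16,615. Book value $116,308.
Year 3: DB = ⌊$116,308 × 125%/10⌋ = $14,538; SL = ⌊$97,408/8⌋ = $12,176 → take DB $14,538. Book value $101,770.
Year 4: DB = ⌊$101,770 × 125%/10⌋ = $12,721; SL = ⌊$82,870/7⌋ = $11,838 → take DB $12,721. Book value $89,049.
Year 5: DB = ⌊$89,049 × 125%/10⌋ = $11,131; SL = ⌊$70,149/6⌋ = $11,691 → take SL $11,691. Book value $77,358.
Year 6: DB = ⌊$77,358 × 125%/10⌋ = $9,669; SL = ⌊$58,458/5⌋ = $11,691 → take SL $11,691. Book value $65,667.
Year 7: DB = ⌊$65,667 × 125%/10⌋ = $8,208; SL = ⌊$46,767/4⌋ = $11,691 → take SL $11,691. Book value $53,976.
Year 8: DB = ⌊$53,976 × 125%/10⌋ = $6,747; SL = ⌊$35,076/3⌋ = $11,692 → take SL $11,692. Book value $42,284.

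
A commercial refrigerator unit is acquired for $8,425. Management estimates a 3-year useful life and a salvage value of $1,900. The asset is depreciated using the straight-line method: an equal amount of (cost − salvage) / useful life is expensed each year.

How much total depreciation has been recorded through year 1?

$2,175

Depreciable base = $8,425 − $1,900 = $6,525.
Annual expense = $6,525 / 3 = $2,175.
End of year 1: book value $6,250.
Accumulated through year 1 = $8,425 − $6,250 = $2,175.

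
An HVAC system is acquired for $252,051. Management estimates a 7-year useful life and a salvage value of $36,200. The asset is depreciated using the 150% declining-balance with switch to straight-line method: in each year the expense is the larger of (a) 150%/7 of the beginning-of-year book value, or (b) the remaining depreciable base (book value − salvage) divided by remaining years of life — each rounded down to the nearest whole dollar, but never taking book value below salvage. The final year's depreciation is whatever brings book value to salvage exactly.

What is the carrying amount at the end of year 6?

$55,840

Depreciable base = $252,051 − $36,200 = $215,851.
Year 1: DB = ⌊$252,051 × 150%/7⌋ = $54,010; SL = ⌊$215,851/7⌋ = $30,835 → take DB $54,010. Book value $198,041.
Year 2: DB = ⌊$198,041 × 150%/7⌋ = $42,437; SL = ⌊$161,841/6⌋ = $26,973 → take DB $42,437. Book value $155,604.
Year 3: DB = ⌊$155,604 × 150%/7⌋ = $33,343; SL = ⌊$119,404/5⌋ = $23,880 → take DB $33,343. Book value $122,261.
Year 4: DB = ⌊$122,261 × 150%/7⌋ = $26,198; SL = ⌊$86,061/4⌋ = $21,515 → take DB $26,198. Book value $96,063.
Year 5: DB = ⌊$96,063 × 150%/7⌋ = $20,584; SL = ⌊$59,863/3⌋ = $19,954 → take DB $20,584. Book value $75,479.
Year 6: DB = ⌊$75,479 × 150%/7⌋ = $16,174; SL = ⌊$39,279/2⌋ = $19,639 → take SL $19,639. Book value $55,840.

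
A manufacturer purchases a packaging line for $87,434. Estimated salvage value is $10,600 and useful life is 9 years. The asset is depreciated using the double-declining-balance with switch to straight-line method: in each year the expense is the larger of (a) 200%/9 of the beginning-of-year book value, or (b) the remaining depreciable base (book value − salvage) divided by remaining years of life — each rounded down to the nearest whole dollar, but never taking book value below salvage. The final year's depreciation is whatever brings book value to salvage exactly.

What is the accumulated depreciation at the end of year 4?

Depreciable base = $87,434 − $10,600 = $76,834.
Year 1: DB = ⌊$87,434 × 200%/9⌋ = $19,429; SL = ⌊$76,834/9⌋ = $8,537 → take DB $19,429. Book value $68,005.
Year 2: DB = ⌊$68,005 × 200%/9⌋ = $15,112; SL = ⌊$57,405/8⌋ = $7,175 → take DB $15,112. Book value $52,893.
Year 3: DB = ⌊$52,893 × 200%/9⌋ = $11,754; SL = ⌊$42,293/7⌋ = $6,041 → take DB $11,754. Book value $41,139.
Year 4: DB = ⌊$41,139 × 200%/9⌋ = $9,142; SL = ⌊$30,539/6⌋ = $5,089 → take DB $9,142. Book value $31,997.
Accumulated through year 4 = $87,434 − $31,997 = $55,437.

$55,437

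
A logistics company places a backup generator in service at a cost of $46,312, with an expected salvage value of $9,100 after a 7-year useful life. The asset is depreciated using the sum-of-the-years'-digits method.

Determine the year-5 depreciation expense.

$3,987

Depreciable base = $46,312 − $9,100 = $37,212.
Sum of the years' digits = 7+6+5+4+3+2+1 = 28.
Year 1: $37,212 × 7/28 = $9,303. Book value $37,009.
Year 2: $37,212 × 6/28 = $7,974. Book value $29,035.
Year 3: $37,212 × 5/28 = $6,645. Book value $22,390.
Year 4: $37,212 × 4/28 = $5,316. Book value $17,074.
Year 5: $37,212 × 3/28 = $3,987. Book value $13,087.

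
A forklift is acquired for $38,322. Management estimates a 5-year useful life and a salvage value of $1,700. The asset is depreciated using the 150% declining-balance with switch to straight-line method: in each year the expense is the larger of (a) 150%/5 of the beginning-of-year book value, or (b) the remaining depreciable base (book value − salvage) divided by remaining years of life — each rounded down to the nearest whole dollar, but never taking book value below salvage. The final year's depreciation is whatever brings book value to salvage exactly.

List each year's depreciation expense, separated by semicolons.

$11,496; $8,047; $5,693; $5,693; $5,693

Depreciable base = $38,322 − $1,700 = $36,622.
Year 1: DB = ⌊$38,322 × 150%/5⌋ = $11,496; SL = ⌊$36,622/5⌋ = $7,324 → take DB $11,496. Book value $26,826.
Year 2: DB = ⌊$26,826 × 150%/5⌋ = $8,047; SL = ⌊$25,126/4⌋ = $6,281 → take DB $8,047. Book value $18,779.
Year 3: DB = ⌊$18,779 × 150%/5⌋ = $5,633; SL = ⌊$17,079/3⌋ = $5,693 → take SL $5,693. Book value $13,086.
Year 4: DB = ⌊$13,086 × 150%/5⌋ = $3,925; SL = ⌊$11,386/2⌋ = $5,693 → take SL $5,693. Book value $7,393.
Year 5 (final): $7,393 − $1,700 = $5,693. Book value $1,700.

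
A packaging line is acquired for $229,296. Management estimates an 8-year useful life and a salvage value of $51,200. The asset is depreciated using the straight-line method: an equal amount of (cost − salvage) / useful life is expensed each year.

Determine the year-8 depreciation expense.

Depreciable base = $229,296 − $51,200 = $178,096.
Annual expense = $178,096 / 8 = $22,262.

$22,262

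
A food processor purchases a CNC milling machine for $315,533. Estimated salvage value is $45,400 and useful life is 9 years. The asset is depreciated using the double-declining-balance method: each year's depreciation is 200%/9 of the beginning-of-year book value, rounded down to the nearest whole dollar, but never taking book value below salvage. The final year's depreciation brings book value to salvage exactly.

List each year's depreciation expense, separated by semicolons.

Depreciable base = $315,533 − $45,400 = $270,133.
Year 1: ⌊$315,533 × 200%/9⌋ = $70,118. Book value $245,415.
Year 2: ⌊$245,415 × 200%/9⌋ = $54,536. Book value $190,879.
Year 3: ⌊$190,879 × 200%/9⌋ = $42,417. Book value $148,462.
Year 4: ⌊$148,462 × 200%/9⌋ = $32,991. Book value $115,471.
Year 5: ⌊$115,471 × 200%/9⌋ = $25,660. Book value $89,811.
Year 6: ⌊$89,811 × 200%/9⌋ = $19,958. Book value $69,853.
Year 7: ⌊$69,853 × 200%/9⌋ = $15,522. Book value $54,331.
Year 8: ⌊$54,331 × 200%/9⌋ = $12,073, capped at $8,931. Book value $45,400.
Year 9 (final): $45,400 − $45,400 = $0. Book value $45,400.

$70,118; $54,536; $42,417; $32,991; $25,660; $19,958; $15,522; $8,931; $0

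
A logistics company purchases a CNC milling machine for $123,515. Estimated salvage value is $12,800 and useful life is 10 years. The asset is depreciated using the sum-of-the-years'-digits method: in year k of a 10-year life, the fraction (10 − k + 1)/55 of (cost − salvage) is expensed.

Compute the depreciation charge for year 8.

$6,039

Depreciable base = $123,515 − $12,800 = $110,715.
Sum of the years' digits = 10+9+8+7+6+5+4+3+2+1 = 55.
Year 1: $110,715 × 10/55 = $20,130. Book value $103,385.
Year 2: $110,715 × 9/55 = $18,117. Book value $85,268.
Year 3: $110,715 × 8/55 = $16,104. Book value $69,164.
Year 4: $110,715 × 7/55 = $14,091. Book value $55,073.
Year 5: $110,715 × 6/55 = $12,078. Book value $42,995.
Year 6: $110,715 × 5/55 = $10,065. Book value $32,930.
Year 7: $110,715 × 4/55 = $8,052. Book value $24,878.
Year 8: $110,715 × 3/55 = $6,039. Book value $18,839.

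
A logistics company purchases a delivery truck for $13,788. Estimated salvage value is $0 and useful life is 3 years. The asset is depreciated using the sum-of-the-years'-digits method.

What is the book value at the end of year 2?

$2,298

Depreciable base = $13,788 − $0 = $13,788.
Sum of the years' digits = 3+2+1 = 6.
Year 1: $13,788 × 3/6 = $6,894. Book value $6,894.
Year 2: $13,788 × 2/6 = $4,596. Book value $2,298.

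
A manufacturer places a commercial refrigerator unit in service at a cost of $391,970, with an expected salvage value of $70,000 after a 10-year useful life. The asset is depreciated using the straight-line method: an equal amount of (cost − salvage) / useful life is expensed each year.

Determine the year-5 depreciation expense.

$32,197

Depreciable base = $391,970 − $70,000 = $321,970.
Annual expense = $321,970 / 10 = $32,197.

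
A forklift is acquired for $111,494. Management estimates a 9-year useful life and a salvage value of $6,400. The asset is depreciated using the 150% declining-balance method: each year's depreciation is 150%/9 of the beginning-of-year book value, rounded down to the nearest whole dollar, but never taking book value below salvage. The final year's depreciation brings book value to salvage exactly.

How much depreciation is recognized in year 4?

Depreciable base = $111,494 − $6,400 = $105,094.
Year 1: ⌊$111,494 × 150%/9⌋ = $18,582. Book value $92,912.
Year 2: ⌊$92,912 × 150%/9⌋ = $15,485. Book value $77,427.
Year 3: ⌊$77,427 × 150%/9⌋ = $12,904. Book value $64,523.
Year 4: ⌊$64,523 × 150%/9⌋ = $10,753. Book value $53,770.

$10,753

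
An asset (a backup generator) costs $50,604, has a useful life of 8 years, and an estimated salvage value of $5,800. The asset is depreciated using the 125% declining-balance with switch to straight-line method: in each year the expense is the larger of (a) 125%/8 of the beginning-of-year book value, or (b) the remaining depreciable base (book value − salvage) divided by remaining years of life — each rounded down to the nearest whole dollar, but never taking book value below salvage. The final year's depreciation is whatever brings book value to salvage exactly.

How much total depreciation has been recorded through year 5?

Depreciable base = $50,604 − $5,800 = $44,804.
Year 1: DB = ⌊$50,604 × 125%/8⌋ = $7,906; SL = ⌊$44,804/8⌋ = $5,600 → take DB $7,906. Book value $42,698.
Year 2: DB = ⌊$42,698 × 125%/8⌋ = $6,671; SL = ⌊$36,898/7⌋ = $5,271 → take DB $6,671. Book value $36,027.
Year 3: DB = ⌊$36,027 × 125%/8⌋ = $5,629; SL = ⌊$30,227/6⌋ = $5,037 → take DB $5,629. Book value $30,398.
Year 4: DB = ⌊$30,398 × 125%/8⌋ = $4,749; SL = ⌊$24,598/5⌋ = $4,919 → take SL $4,919. Book value $25,479.
Year 5: DB = ⌊$25,479 × 125%/8⌋ = $3,981; SL = ⌊$19,679/4⌋ = $4,919 → take SL $4,919. Book value $20,560.
Accumulated through year 5 = $50,604 − $20,560 = $30,044.

$30,044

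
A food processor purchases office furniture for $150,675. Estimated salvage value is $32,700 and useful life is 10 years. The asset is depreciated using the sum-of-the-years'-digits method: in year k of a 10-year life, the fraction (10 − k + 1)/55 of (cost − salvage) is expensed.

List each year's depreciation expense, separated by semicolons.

$21,450; $19,305; $17,160; $15,015; $12,870; $10,725; $8,580; $6,435; $4,290; $2,145

Depreciable base = $150,675 − $32,700 = $117,975.
Sum of the years' digits = 10+9+8+7+6+5+4+3+2+1 = 55.
Year 1: $117,975 × 10/55 = $21,450. Book value $129,225.
Year 2: $117,975 × 9/55 = $19,305. Book value $109,920.
Year 3: $117,975 × 8/55 = $17,160. Book value $92,760.
Year 4: $117,975 × 7/55 = $15,015. Book value $77,745.
Year 5: $117,975 × 6/55 = $12,870. Book value $64,875.
Year 6: $117,975 × 5/55 = $10,725. Book value $54,150.
Year 7: $117,975 × 4/55 = $8,580. Book value $45,570.
Year 8: $117,975 × 3/55 = $6,435. Book value $39,135.
Year 9: $117,975 × 2/55 = $4,290. Book value $34,845.
Year 10: $117,975 × 1/55 = $2,145. Book value $32,700.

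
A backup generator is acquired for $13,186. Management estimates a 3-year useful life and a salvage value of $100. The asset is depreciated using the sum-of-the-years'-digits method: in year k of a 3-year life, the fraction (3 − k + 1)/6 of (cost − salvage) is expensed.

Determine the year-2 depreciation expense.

Depreciable base = $13,186 − $100 = $13,086.
Sum of the years' digits = 3+2+1 = 6.
Year 1: $13,086 × 3/6 = $6,543. Book value $6,643.
Year 2: $13,086 × 2/6 = $4,362. Book value $2,281.

$4,362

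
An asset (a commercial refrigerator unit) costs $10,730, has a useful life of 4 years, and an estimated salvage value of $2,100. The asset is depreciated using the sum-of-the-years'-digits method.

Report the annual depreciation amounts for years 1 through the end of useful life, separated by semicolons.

$3,452; $2,589; $1,726; $863

Depreciable base = $10,730 − $2,100 = $8,630.
Sum of the years' digits = 4+3+2+1 = 10.
Year 1: $8,630 × 4/10 = $3,452. Book value $7,278.
Year 2: $8,630 × 3/10 = $2,589. Book value $4,689.
Year 3: $8,630 × 2/10 = $1,726. Book value $2,963.
Year 4: $8,630 × 1/10 = $863. Book value $2,100.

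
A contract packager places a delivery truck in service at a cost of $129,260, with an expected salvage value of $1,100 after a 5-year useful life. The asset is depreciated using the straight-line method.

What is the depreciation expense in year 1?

Depreciable base = $129,260 − $1,100 = $128,160.
Annual expense = $128,160 / 5 = $25,632.

$25,632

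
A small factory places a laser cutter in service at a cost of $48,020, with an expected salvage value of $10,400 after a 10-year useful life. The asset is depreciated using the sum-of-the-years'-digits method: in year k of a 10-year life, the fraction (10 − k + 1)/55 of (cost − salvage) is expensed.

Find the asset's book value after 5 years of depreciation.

Depreciable base = $48,020 − $10,400 = $37,620.
Sum of the years' digits = 10+9+8+7+6+5+4+3+2+1 = 55.
Year 1: $37,620 × 10/55 = $6,840. Book value $41,180.
Year 2: $37,620 × 9/55 = $6,156. Book value $35,024.
Year 3: $37,620 × 8/55 = $5,472. Book value $29,552.
Year 4: $37,620 × 7/55 = $4,788. Book value $24,764.
Year 5: $37,620 × 6/55 = $4,104. Book value $20,660.

$20,660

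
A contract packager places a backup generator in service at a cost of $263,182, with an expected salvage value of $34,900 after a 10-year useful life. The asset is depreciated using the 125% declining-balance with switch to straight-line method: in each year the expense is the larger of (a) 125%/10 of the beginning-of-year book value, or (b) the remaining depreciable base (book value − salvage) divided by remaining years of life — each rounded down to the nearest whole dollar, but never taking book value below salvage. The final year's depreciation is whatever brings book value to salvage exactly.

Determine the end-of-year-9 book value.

$54,796

Depreciable base = $263,182 − $34,900 = $228,282.
Year 1: DB = ⌊$263,182 × 125%/10⌋ = $32,897; SL = ⌊$228,282/10⌋ = $22,828 → take DB $32,897. Book value $230,285.
Year 2: DB = ⌊$230,285 × 125%/10⌋ = $28,785; SL = ⌊$195,385/9⌋ = $21,709 → take DB $28,785. Book value $201,500.
Year 3: DB = ⌊$201,500 × 125%/10⌋ = $25,187; SL = ⌊$166,600/8⌋ = $20,825 → take DB $25,187. Book value $176,313.
Year 4: DB = ⌊$176,313 × 125%/10⌋ = $22,039; SL = ⌊$141,413/7⌋ = $20,201 → take DB $22,039. Book value $154,274.
Year 5: DB = ⌊$154,274 × 125%/10⌋ = $19,284; SL = ⌊$119,374/6⌋ = $19,895 → take SL $19,895. Book value $134,379.
Year 6: DB = ⌊$134,379 × 125%/10⌋ = $16,797; SL = ⌊$99,479/5⌋ = $19,895 → take SL $19,895. Book value $114,484.
Year 7: DB = ⌊$114,484 × 125%/10⌋ = $14,310; SL = ⌊$79,584/4⌋ = $19,896 → take SL $19,896. Book value $94,588.
Year 8: DB = ⌊$94,588 × 125%/10⌋ = $11,823; SL = ⌊$59,688/3⌋ = $19,896 → take SL $19,896. Book value $74,692.
Year 9: DB = ⌊$74,692 × 125%/10⌋ = $9,336; SL = ⌊$39,792/2⌋ = $19,896 → take SL $19,896. Book value $54,796.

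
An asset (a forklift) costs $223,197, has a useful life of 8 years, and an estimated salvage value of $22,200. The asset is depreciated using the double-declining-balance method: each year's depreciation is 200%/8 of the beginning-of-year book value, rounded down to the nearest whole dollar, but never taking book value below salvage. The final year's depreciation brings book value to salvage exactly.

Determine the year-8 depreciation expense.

$7,595

Depreciable base = $223,197 − $22,200 = $200,997.
Year 1: ⌊$223,197 × 200%/8⌋ = $55,799. Book value $167,398.
Year 2: ⌊$167,398 × 200%/8⌋ = $41,849. Book value $125,549.
Year 3: ⌊$125,549 × 200%/8⌋ = $31,387. Book value $94,162.
Year 4: ⌊$94,162 × 200%/8⌋ = $23,540. Book value $70,622.
Year 5: ⌊$70,622 × 200%/8⌋ = $17,655. Book value $52,967.
Year 6: ⌊$52,967 × 200%/8⌋ = $13,241. Book value $39,726.
Year 7: ⌊$39,726 × 200%/8⌋ = $9,931. Book value $29,795.
Year 8 (final): $29,795 − $22,200 = $7,595. Book value $22,200.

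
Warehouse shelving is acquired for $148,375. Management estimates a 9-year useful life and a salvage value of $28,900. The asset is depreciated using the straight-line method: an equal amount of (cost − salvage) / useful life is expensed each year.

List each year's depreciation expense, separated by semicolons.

Depreciable base = $148,375 − $28,900 = $119,475.
Annual expense = $119,475 / 9 = $13,275.
End of year 1: book value $135,100.
End of year 2: book value $121,825.
End of year 3: book value $108,550.
End of year 4: book value $95,275.
End of year 5: book value $82,000.
End of year 6: book value $68,725.
End of year 7: book value $55,450.
End of year 8: book value $42,175.
End of year 9: book value $28,900.

$13,275; $13,275; $13,275; $13,275; $13,275; $13,275; $13,275; $13,275; $13,275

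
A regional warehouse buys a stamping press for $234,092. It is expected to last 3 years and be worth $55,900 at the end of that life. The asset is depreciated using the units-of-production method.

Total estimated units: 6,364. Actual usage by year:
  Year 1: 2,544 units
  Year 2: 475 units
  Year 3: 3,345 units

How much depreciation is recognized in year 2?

$13,300

Depreciable base = $234,092 − $55,900 = $178,192.
Rate = $178,192 / 6,364 units = $28 per unit.
Year 1: 2,544 × $28 = $71,232. Book value $162,860.
Year 2: 475 × $28 = $13,300. Book value $149,560.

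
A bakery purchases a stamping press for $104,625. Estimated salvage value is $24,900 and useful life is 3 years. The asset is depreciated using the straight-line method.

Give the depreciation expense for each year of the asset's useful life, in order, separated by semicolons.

$26,575; $26,575; $26,575

Depreciable base = $104,625 − $24,900 = $79,725.
Annual expense = $79,725 / 3 = $26,575.
End of year 1: book value $78,050.
End of year 2: book value $51,475.
End of year 3: book value $24,900.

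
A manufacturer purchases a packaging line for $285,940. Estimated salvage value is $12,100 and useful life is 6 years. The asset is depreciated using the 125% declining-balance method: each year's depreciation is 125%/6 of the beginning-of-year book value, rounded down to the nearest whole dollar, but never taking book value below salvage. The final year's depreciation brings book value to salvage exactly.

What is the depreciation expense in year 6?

$76,819

Depreciable base = $285,940 − $12,100 = $273,840.
Year 1: ⌊$285,940 × 125%/6⌋ = $59,570. Book value $226,370.
Year 2: ⌊$226,370 × 125%/6⌋ = $47,160. Book value $179,210.
Year 3: ⌊$179,210 × 125%/6⌋ = $37,335. Book value $141,875.
Year 4: ⌊$141,875 × 125%/6⌋ = $29,557. Book value $112,318.
Year 5: ⌊$112,318 × 125%/6⌋ = $23,399. Book value $88,919.
Year 6 (final): $88,919 − $12,100 = $76,819. Book value $12,100.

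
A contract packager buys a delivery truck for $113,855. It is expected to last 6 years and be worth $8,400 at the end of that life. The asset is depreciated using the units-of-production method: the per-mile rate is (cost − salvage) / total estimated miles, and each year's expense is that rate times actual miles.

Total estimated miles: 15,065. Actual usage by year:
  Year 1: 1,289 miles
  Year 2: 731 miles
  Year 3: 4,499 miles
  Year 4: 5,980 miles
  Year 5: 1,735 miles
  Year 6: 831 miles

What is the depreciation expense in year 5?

$12,145

Depreciable base = $113,855 − $8,400 = $105,455.
Rate = $105,455 / 15,065 miles = $7 per mile.
Year 1: 1,289 × $7 = $9,023. Book value $104,832.
Year 2: 731 × $7 = $5,117. Book value $99,715.
Year 3: 4,499 × $7 = $31,493. Book value $68,222.
Year 4: 5,980 × $7 = $41,860. Book value $26,362.
Year 5: 1,735 × $7 = $12,145. Book value $14,217.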